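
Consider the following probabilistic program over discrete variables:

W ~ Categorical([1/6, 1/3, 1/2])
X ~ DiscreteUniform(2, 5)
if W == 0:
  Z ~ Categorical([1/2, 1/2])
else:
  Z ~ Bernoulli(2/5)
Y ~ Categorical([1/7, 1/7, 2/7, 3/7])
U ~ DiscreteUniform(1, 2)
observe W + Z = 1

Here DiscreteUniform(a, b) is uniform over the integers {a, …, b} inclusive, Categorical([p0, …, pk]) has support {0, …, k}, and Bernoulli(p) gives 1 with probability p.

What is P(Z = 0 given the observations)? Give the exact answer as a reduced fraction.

Enumerate traces; 64 have nonzero weight after conditioning:
  (W=0, X=2, Z=1, Y=0, U=1) weight 1/672
  (W=0, X=2, Z=1, Y=0, U=2) weight 1/672
  (W=0, X=2, Z=1, Y=1, U=1) weight 1/672
  (W=0, X=2, Z=1, Y=1, U=2) weight 1/672
  (W=0, X=2, Z=1, Y=2, U=1) weight 1/336
  (W=0, X=2, Z=1, Y=2, U=2) weight 1/336
  (W=0, X=2, Z=1, Y=3, U=1) weight 1/224
  (W=0, X=2, Z=1, Y=3, U=2) weight 1/224
  (W=1, X=2, Z=0, Y=0, U=1) weight 1/280
  … 55 more
Group by Z:
  weight(Z=0) = 1/5
  weight(Z=1) = 1/12
Total weight = 1/5 + 1/12 = 17/60
P(Z=0 | obs) = 1/5 / 17/60 = 12/17
P(Z=1 | obs) = 1/12 / 17/60 = 5/17

P(Z = 0 | obs) = 12/17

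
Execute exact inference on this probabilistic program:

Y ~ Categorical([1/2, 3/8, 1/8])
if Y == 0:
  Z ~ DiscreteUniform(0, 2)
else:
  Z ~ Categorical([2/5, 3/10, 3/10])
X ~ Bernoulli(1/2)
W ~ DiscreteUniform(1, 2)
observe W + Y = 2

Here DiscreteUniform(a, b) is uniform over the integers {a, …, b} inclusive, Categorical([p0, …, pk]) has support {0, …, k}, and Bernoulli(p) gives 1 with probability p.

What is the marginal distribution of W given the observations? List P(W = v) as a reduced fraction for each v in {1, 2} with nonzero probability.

P(W=1) = 3/7, P(W=2) = 4/7

Enumerate traces; 12 have nonzero weight after conditioning:
  (Y=0, Z=0, X=0, W=2) weight 1/24
  (Y=0, Z=0, X=1, W=2) weight 1/24
  (Y=0, Z=1, X=0, W=2) weight 1/24
  (Y=0, Z=1, X=1, W=2) weight 1/24
  (Y=0, Z=2, X=0, W=2) weight 1/24
  (Y=0, Z=2, X=1, W=2) weight 1/24
  (Y=1, Z=0, X=0, W=1) weight 3/80
  (Y=1, Z=0, X=1, W=1) weight 3/80
  … 4 more
Group by W:
  weight(W=1) = 3/16
  weight(W=2) = 1/4
Total weight = 3/16 + 1/4 = 7/16
P(W=1 | obs) = 3/16 / 7/16 = 3/7
P(W=2 | obs) = 1/4 / 7/16 = 4/7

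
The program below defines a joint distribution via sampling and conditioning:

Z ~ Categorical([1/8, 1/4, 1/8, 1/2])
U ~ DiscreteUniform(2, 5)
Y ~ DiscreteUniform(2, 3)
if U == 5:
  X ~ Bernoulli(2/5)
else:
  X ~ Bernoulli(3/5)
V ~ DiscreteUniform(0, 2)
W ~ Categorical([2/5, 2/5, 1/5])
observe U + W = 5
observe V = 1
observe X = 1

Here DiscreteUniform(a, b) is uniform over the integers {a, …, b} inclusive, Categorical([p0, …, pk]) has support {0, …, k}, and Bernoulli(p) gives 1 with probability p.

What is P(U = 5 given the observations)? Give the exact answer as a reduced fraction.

Enumerate traces; 24 have nonzero weight after conditioning:
  (Z=0, U=3, Y=2, X=1, V=1, W=2) weight 1/1600
  (Z=0, U=3, Y=3, X=1, V=1, W=2) weight 1/1600
  (Z=0, U=4, Y=2, X=1, V=1, W=1) weight 1/800
  (Z=0, U=4, Y=3, X=1, V=1, W=1) weight 1/800
  (Z=0, U=5, Y=2, X=1, V=1, W=0) weight 1/1200
  (Z=0, U=5, Y=3, X=1, V=1, W=0) weight 1/1200
  (Z=1, U=3, Y=2, X=1, V=1, W=2) weight 1/800
  (Z=1, U=3, Y=3, X=1, V=1, W=2) weight 1/800
  … 16 more
Group by U:
  weight(U=3) = 1/100
  weight(U=4) = 1/50
  weight(U=5) = 1/75
Total weight = 1/100 + 1/50 + 1/75 = 13/300
P(U=3 | obs) = 1/100 / 13/300 = 3/13
P(U=4 | obs) = 1/50 / 13/300 = 6/13
P(U=5 | obs) = 1/75 / 13/300 = 4/13

P(U = 5 | obs) = 4/13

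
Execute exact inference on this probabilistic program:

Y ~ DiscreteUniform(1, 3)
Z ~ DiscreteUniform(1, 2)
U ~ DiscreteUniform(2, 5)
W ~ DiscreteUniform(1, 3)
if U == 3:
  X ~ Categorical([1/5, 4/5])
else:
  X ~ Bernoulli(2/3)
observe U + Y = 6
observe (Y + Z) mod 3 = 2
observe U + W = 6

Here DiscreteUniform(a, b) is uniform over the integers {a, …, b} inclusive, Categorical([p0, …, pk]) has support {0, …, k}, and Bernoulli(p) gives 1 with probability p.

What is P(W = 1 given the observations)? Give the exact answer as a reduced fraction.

P(W = 1 | obs) = 1/2

Enumerate traces; 4 have nonzero weight after conditioning:
  (Y=1, Z=1, U=5, W=1, X=0) weight 1/216
  (Y=1, Z=1, U=5, W=1, X=1) weight 1/108
  (Y=3, Z=2, U=3, W=3, X=0) weight 1/360
  (Y=3, Z=2, U=3, W=3, X=1) weight 1/90
Group by W:
  weight(W=1) = 1/72
  weight(W=3) = 1/72
Total weight = 1/72 + 1/72 = 1/36
P(W=1 | obs) = 1/72 / 1/36 = 1/2
P(W=3 | obs) = 1/72 / 1/36 = 1/2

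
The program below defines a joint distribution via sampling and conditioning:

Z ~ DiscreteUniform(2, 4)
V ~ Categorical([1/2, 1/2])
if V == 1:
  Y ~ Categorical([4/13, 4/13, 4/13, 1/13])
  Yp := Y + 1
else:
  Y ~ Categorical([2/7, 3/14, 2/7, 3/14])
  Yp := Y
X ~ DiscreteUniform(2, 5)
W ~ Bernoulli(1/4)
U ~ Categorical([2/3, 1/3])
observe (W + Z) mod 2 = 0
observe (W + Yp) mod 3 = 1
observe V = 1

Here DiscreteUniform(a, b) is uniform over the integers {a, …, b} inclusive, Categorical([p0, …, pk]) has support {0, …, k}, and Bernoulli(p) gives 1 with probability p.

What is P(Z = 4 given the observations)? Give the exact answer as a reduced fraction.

Enumerate traces; 40 have nonzero weight after conditioning:
  (Z=2, V=1, Y=0, X=2, W=0, U=0) weight 1/156
  (Z=2, V=1, Y=0, X=2, W=0, U=1) weight 1/312
  (Z=2, V=1, Y=0, X=3, W=0, U=0) weight 1/156
  (Z=2, V=1, Y=0, X=3, W=0, U=1) weight 1/312
  (Z=2, V=1, Y=0, X=4, W=0, U=0) weight 1/156
  (Z=2, V=1, Y=0, X=4, W=0, U=1) weight 1/312
  (Z=2, V=1, Y=0, X=5, W=0, U=0) weight 1/156
  (Z=2, V=1, Y=0, X=5, W=0, U=1) weight 1/312
  (Z=3, V=1, Y=2, X=2, W=1, U=0) weight 1/468
  (Z=4, V=1, Y=0, X=2, W=0, U=0) weight 1/156
  … 30 more
Group by Z:
  weight(Z=2) = 5/104
  weight(Z=3) = 1/78
  weight(Z=4) = 5/104
Total weight = 5/104 + 1/78 + 5/104 = 17/156
P(Z=2 | obs) = 5/104 / 17/156 = 15/34
P(Z=3 | obs) = 1/78 / 17/156 = 2/17
P(Z=4 | obs) = 5/104 / 17/156 = 15/34

P(Z = 4 | obs) = 15/34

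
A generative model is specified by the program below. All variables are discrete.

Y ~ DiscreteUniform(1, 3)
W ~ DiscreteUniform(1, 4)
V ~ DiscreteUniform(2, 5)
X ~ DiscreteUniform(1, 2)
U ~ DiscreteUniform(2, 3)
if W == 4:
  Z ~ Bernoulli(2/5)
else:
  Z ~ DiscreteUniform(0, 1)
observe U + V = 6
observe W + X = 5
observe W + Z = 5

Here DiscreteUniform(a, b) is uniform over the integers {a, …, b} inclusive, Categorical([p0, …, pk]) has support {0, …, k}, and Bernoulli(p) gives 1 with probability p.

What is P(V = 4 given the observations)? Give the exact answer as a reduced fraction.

P(V = 4 | obs) = 1/2

Enumerate traces; 6 have nonzero weight after conditioning:
  (Y=1, W=4, V=3, X=1, U=3, Z=1) weight 1/480
  (Y=1, W=4, V=4, X=1, U=2, Z=1) weight 1/480
  (Y=2, W=4, V=3, X=1, U=3, Z=1) weight 1/480
  (Y=2, W=4, V=4, X=1, U=2, Z=1) weight 1/480
  (Y=3, W=4, V=3, X=1, U=3, Z=1) weight 1/480
  (Y=3, W=4, V=4, X=1, U=2, Z=1) weight 1/480
Group by V:
  weight(V=3) = 1/160
  weight(V=4) = 1/160
Total weight = 1/160 + 1/160 = 1/80
P(V=3 | obs) = 1/160 / 1/80 = 1/2
P(V=4 | obs) = 1/160 / 1/80 = 1/2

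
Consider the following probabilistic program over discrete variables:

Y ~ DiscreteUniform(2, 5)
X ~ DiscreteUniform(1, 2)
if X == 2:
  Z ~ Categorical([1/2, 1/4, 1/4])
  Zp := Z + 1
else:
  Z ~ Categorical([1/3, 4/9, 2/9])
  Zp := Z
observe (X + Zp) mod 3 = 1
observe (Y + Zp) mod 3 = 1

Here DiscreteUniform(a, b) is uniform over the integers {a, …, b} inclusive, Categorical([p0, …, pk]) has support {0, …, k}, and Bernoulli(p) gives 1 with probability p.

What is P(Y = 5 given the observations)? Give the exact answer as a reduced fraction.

Enumerate traces; 3 have nonzero weight after conditioning:
  (Y=2, X=2, Z=1) weight 1/32
  (Y=4, X=1, Z=0) weight 1/24
  (Y=5, X=2, Z=1) weight 1/32
Group by Y:
  weight(Y=2) = 1/32
  weight(Y=4) = 1/24
  weight(Y=5) = 1/32
Total weight = 1/32 + 1/24 + 1/32 = 5/48
P(Y=2 | obs) = 1/32 / 5/48 = 3/10
P(Y=4 | obs) = 1/24 / 5/48 = 2/5
P(Y=5 | obs) = 1/32 / 5/48 = 3/10

P(Y = 5 | obs) = 3/10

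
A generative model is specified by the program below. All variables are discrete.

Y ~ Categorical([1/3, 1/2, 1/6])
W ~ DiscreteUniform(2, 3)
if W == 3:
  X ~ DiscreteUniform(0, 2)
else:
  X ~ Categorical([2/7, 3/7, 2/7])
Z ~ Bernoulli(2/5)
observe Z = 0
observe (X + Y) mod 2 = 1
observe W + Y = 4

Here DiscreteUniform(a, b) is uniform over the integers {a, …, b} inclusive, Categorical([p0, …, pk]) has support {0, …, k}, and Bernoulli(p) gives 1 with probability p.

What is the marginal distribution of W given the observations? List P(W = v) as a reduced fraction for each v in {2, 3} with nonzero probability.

P(W=2) = 3/17, P(W=3) = 14/17

Enumerate traces; 3 have nonzero weight after conditioning:
  (Y=1, W=3, X=0, Z=0) weight 1/20
  (Y=1, W=3, X=2, Z=0) weight 1/20
  (Y=2, W=2, X=1, Z=0) weight 3/140
Group by W:
  weight(W=2) = 3/140
  weight(W=3) = 1/10
Total weight = 3/140 + 1/10 = 17/140
P(W=2 | obs) = 3/140 / 17/140 = 3/17
P(W=3 | obs) = 1/10 / 17/140 = 14/17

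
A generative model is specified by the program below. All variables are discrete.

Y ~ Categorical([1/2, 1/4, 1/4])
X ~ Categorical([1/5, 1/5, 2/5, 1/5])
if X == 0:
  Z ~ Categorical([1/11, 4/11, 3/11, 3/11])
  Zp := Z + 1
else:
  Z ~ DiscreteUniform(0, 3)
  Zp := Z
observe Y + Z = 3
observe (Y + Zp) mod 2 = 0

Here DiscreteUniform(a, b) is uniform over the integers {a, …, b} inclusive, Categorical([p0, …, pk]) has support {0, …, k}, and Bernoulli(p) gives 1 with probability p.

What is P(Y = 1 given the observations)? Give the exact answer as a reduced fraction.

P(Y = 1 | obs) = 3/13

Enumerate traces; 3 have nonzero weight after conditioning:
  (Y=0, X=0, Z=3) weight 3/110
  (Y=1, X=0, Z=2) weight 3/220
  (Y=2, X=0, Z=1) weight 1/55
Group by Y:
  weight(Y=0) = 3/110
  weight(Y=1) = 3/220
  weight(Y=2) = 1/55
Total weight = 3/110 + 3/220 + 1/55 = 13/220
P(Y=0 | obs) = 3/110 / 13/220 = 6/13
P(Y=1 | obs) = 3/220 / 13/220 = 3/13
P(Y=2 | obs) = 1/55 / 13/220 = 4/13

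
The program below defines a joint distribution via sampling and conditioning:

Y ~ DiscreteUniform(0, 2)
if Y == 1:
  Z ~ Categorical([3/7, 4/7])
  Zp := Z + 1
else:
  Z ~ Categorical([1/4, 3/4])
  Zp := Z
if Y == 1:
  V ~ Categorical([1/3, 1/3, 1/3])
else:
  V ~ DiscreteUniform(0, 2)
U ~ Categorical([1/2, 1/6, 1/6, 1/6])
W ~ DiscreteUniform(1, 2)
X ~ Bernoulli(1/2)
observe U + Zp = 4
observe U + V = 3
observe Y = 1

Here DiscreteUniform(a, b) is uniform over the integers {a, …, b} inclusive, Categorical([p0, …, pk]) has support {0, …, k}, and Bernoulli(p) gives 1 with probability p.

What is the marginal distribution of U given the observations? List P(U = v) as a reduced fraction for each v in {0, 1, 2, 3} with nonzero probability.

P(U=2) = 4/7, P(U=3) = 3/7

Enumerate traces; 8 have nonzero weight after conditioning:
  (Y=1, Z=0, V=0, U=3, W=1, X=0) weight 1/504
  (Y=1, Z=0, V=0, U=3, W=1, X=1) weight 1/504
  (Y=1, Z=0, V=0, U=3, W=2, X=0) weight 1/504
  (Y=1, Z=0, V=0, U=3, W=2, X=1) weight 1/504
  (Y=1, Z=1, V=1, U=2, W=1, X=0) weight 1/378
  (Y=1, Z=1, V=1, U=2, W=1, X=1) weight 1/378
  (Y=1, Z=1, V=1, U=2, W=2, X=0) weight 1/378
  (Y=1, Z=1, V=1, U=2, W=2, X=1) weight 1/378
Group by U:
  weight(U=2) = 2/189
  weight(U=3) = 1/126
Total weight = 2/189 + 1/126 = 1/54
P(U=2 | obs) = 2/189 / 1/54 = 4/7
P(U=3 | obs) = 1/126 / 1/54 = 3/7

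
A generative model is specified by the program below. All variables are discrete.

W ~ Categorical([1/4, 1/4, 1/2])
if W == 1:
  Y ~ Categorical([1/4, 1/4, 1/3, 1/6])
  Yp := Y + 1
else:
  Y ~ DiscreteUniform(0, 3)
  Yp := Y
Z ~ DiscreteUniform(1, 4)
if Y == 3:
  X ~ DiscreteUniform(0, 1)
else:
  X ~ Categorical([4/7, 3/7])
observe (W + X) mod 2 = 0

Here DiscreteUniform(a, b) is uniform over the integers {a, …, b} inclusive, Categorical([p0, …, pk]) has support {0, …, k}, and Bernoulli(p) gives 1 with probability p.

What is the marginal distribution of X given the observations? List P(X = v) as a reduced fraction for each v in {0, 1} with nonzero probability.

Enumerate traces; 48 have nonzero weight after conditioning:
  (W=0, Y=0, Z=1, X=0) weight 1/112
  (W=0, Y=0, Z=2, X=0) weight 1/112
  (W=0, Y=0, Z=3, X=0) weight 1/112
  (W=0, Y=0, Z=4, X=0) weight 1/112
  (W=0, Y=1, Z=1, X=0) weight 1/112
  (W=0, Y=1, Z=2, X=0) weight 1/112
  (W=0, Y=1, Z=3, X=0) weight 1/112
  (W=0, Y=1, Z=4, X=0) weight 1/112
  (W=1, Y=0, Z=1, X=1) weight 3/448
  … 39 more
Group by X:
  weight(X=0) = 93/224
  weight(X=1) = 37/336
Total weight = 93/224 + 37/336 = 353/672
P(X=0 | obs) = 93/224 / 353/672 = 279/353
P(X=1 | obs) = 37/336 / 353/672 = 74/353

P(X=0) = 279/353, P(X=1) = 74/353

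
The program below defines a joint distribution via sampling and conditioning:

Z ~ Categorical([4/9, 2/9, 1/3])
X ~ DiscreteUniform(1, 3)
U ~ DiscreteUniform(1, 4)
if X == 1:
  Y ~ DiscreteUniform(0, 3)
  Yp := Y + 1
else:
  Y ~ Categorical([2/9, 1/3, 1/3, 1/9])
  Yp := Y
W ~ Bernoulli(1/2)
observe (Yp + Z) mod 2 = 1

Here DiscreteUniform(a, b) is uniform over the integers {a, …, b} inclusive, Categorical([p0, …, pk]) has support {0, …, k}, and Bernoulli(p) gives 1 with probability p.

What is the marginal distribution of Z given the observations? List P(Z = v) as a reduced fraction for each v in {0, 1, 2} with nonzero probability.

P(Z=0) = 100/233, P(Z=1) = 58/233, P(Z=2) = 75/233

Enumerate traces; 144 have nonzero weight after conditioning:
  (Z=0, X=1, U=1, Y=0, W=0) weight 1/216
  (Z=0, X=1, U=1, Y=0, W=1) weight 1/216
  (Z=0, X=1, U=1, Y=2, W=0) weight 1/216
  (Z=0, X=1, U=1, Y=2, W=1) weight 1/216
  (Z=0, X=1, U=2, Y=0, W=0) weight 1/216
  (Z=0, X=1, U=2, Y=0, W=1) weight 1/216
  (Z=0, X=1, U=2, Y=2, W=0) weight 1/216
  (Z=0, X=1, U=2, Y=2, W=1) weight 1/216
  (Z=1, X=1, U=1, Y=1, W=0) weight 1/432
  (Z=2, X=1, U=1, Y=0, W=0) weight 1/288
  … 134 more
Group by Z:
  weight(Z=0) = 50/243
  weight(Z=1) = 29/243
  weight(Z=2) = 25/162
Total weight = 50/243 + 29/243 + 25/162 = 233/486
P(Z=0 | obs) = 50/243 / 233/486 = 100/233
P(Z=1 | obs) = 29/243 / 233/486 = 58/233
P(Z=2 | obs) = 25/162 / 233/486 = 75/233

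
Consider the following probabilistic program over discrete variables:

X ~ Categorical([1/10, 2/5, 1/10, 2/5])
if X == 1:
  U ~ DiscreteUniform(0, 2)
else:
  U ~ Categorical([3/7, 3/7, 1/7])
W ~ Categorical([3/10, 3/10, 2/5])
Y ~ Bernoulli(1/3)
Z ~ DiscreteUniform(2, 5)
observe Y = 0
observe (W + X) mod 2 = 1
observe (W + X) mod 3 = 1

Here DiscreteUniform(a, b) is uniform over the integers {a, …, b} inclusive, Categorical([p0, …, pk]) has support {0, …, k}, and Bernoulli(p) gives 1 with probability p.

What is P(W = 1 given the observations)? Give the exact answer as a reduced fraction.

Enumerate traces; 24 have nonzero weight after conditioning:
  (X=0, U=0, W=1, Y=0, Z=2) weight 3/1400
  (X=0, U=0, W=1, Y=0, Z=3) weight 3/1400
  (X=0, U=0, W=1, Y=0, Z=4) weight 3/1400
  (X=0, U=0, W=1, Y=0, Z=5) weight 3/1400
  (X=0, U=1, W=1, Y=0, Z=2) weight 3/1400
  (X=0, U=1, W=1, Y=0, Z=3) weight 3/1400
  (X=0, U=1, W=1, Y=0, Z=4) weight 3/1400
  (X=0, U=1, W=1, Y=0, Z=5) weight 3/1400
  (X=1, U=0, W=0, Y=0, Z=2) weight 1/150
  … 15 more
Group by W:
  weight(W=0) = 2/25
  weight(W=1) = 1/50
Total weight = 2/25 + 1/50 = 1/10
P(W=0 | obs) = 2/25 / 1/10 = 4/5
P(W=1 | obs) = 1/50 / 1/10 = 1/5

P(W = 1 | obs) = 1/5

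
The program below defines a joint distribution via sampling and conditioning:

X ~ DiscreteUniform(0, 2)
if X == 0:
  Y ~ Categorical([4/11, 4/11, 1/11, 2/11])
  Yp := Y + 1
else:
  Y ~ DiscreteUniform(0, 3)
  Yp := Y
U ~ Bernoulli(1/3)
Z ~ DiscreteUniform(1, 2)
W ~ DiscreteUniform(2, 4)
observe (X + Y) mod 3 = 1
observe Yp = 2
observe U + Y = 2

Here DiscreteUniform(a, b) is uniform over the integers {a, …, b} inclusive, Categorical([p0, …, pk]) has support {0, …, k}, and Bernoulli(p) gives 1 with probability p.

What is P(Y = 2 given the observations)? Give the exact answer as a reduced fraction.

Enumerate traces; 12 have nonzero weight after conditioning:
  (X=0, Y=1, U=1, Z=1, W=2) weight 2/297
  (X=0, Y=1, U=1, Z=1, W=3) weight 2/297
  (X=0, Y=1, U=1, Z=1, W=4) weight 2/297
  (X=0, Y=1, U=1, Z=2, W=2) weight 2/297
  (X=0, Y=1, U=1, Z=2, W=3) weight 2/297
  (X=0, Y=1, U=1, Z=2, W=4) weight 2/297
  (X=2, Y=2, U=0, Z=1, W=2) weight 1/108
  (X=2, Y=2, U=0, Z=1, W=3) weight 1/108
  … 4 more
Group by Y:
  weight(Y=1) = 4/99
  weight(Y=2) = 1/18
Total weight = 4/99 + 1/18 = 19/198
P(Y=1 | obs) = 4/99 / 19/198 = 8/19
P(Y=2 | obs) = 1/18 / 19/198 = 11/19

P(Y = 2 | obs) = 11/19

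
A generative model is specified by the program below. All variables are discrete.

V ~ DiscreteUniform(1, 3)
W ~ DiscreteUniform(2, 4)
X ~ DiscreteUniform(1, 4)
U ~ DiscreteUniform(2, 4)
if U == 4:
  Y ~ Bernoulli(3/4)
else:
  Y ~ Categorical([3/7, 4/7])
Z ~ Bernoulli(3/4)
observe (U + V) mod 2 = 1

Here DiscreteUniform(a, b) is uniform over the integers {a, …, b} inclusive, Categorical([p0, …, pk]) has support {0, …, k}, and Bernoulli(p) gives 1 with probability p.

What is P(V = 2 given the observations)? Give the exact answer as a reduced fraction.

Enumerate traces; 240 have nonzero weight after conditioning:
  (V=1, W=2, X=1, U=2, Y=0, Z=0) weight 1/1008
  (V=1, W=2, X=1, U=2, Y=0, Z=1) weight 1/336
  (V=1, W=2, X=1, U=2, Y=1, Z=0) weight 1/756
  (V=1, W=2, X=1, U=2, Y=1, Z=1) weight 1/252
  (V=1, W=2, X=1, U=4, Y=0, Z=0) weight 1/1728
  (V=1, W=2, X=1, U=4, Y=0, Z=1) weight 1/576
  (V=1, W=2, X=1, U=4, Y=1, Z=0) weight 1/576
  (V=1, W=2, X=1, U=4, Y=1, Z=1) weight 1/192
  (V=2, W=2, X=1, U=3, Y=0, Z=0) weight 1/1008
  (V=3, W=2, X=1, U=2, Y=0, Z=0) weight 1/1008
  … 230 more
Group by V:
  weight(V=1) = 2/9
  weight(V=2) = 1/9
  weight(V=3) = 2/9
Total weight = 2/9 + 1/9 + 2/9 = 5/9
P(V=1 | obs) = 2/9 / 5/9 = 2/5
P(V=2 | obs) = 1/9 / 5/9 = 1/5
P(V=3 | obs) = 2/9 / 5/9 = 2/5

P(V = 2 | obs) = 1/5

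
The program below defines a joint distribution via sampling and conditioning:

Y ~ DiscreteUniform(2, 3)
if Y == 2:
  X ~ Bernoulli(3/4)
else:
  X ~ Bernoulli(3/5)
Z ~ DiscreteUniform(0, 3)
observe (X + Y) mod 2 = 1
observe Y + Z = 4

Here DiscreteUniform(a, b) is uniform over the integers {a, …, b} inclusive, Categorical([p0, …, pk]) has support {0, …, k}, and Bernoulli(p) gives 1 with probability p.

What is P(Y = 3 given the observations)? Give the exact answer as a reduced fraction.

P(Y = 3 | obs) = 8/23

Enumerate traces; 2 have nonzero weight after conditioning:
  (Y=2, X=1, Z=2) weight 3/32
  (Y=3, X=0, Z=1) weight 1/20
Group by Y:
  weight(Y=2) = 3/32
  weight(Y=3) = 1/20
Total weight = 3/32 + 1/20 = 23/160
P(Y=2 | obs) = 3/32 / 23/160 = 15/23
P(Y=3 | obs) = 1/20 / 23/160 = 8/23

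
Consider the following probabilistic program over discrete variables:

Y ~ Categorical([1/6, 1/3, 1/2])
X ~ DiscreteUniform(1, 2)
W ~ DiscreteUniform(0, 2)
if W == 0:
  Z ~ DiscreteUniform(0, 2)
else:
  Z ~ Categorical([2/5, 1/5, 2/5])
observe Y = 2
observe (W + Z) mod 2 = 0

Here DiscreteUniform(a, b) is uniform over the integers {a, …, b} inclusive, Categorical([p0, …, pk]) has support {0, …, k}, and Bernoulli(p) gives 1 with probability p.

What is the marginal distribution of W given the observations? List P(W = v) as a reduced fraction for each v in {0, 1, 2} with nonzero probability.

Enumerate traces; 10 have nonzero weight after conditioning:
  (Y=2, X=1, W=0, Z=0) weight 1/36
  (Y=2, X=1, W=0, Z=2) weight 1/36
  (Y=2, X=1, W=1, Z=1) weight 1/60
  (Y=2, X=1, W=2, Z=0) weight 1/30
  (Y=2, X=1, W=2, Z=2) weight 1/30
  (Y=2, X=2, W=0, Z=0) weight 1/36
  (Y=2, X=2, W=0, Z=2) weight 1/36
  (Y=2, X=2, W=1, Z=1) weight 1/60
  … 2 more
Group by W:
  weight(W=0) = 1/9
  weight(W=1) = 1/30
  weight(W=2) = 2/15
Total weight = 1/9 + 1/30 + 2/15 = 5/18
P(W=0 | obs) = 1/9 / 5/18 = 2/5
P(W=1 | obs) = 1/30 / 5/18 = 3/25
P(W=2 | obs) = 2/15 / 5/18 = 12/25

P(W=0) = 2/5, P(W=1) = 3/25, P(W=2) = 12/25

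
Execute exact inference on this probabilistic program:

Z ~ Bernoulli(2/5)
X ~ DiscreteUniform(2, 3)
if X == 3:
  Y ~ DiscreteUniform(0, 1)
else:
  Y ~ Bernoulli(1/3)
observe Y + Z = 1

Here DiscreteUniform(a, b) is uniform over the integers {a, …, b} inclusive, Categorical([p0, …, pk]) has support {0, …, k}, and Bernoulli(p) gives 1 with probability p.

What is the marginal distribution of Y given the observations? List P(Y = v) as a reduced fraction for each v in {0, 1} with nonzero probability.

Enumerate traces; 4 have nonzero weight after conditioning:
  (Z=0, X=2, Y=1) weight 1/10
  (Z=0, X=3, Y=1) weight 3/20
  (Z=1, X=2, Y=0) weight 2/15
  (Z=1, X=3, Y=0) weight 1/10
Group by Y:
  weight(Y=0) = 7/30
  weight(Y=1) = 1/4
Total weight = 7/30 + 1/4 = 29/60
P(Y=0 | obs) = 7/30 / 29/60 = 14/29
P(Y=1 | obs) = 1/4 / 29/60 = 15/29

P(Y=0) = 14/29, P(Y=1) = 15/29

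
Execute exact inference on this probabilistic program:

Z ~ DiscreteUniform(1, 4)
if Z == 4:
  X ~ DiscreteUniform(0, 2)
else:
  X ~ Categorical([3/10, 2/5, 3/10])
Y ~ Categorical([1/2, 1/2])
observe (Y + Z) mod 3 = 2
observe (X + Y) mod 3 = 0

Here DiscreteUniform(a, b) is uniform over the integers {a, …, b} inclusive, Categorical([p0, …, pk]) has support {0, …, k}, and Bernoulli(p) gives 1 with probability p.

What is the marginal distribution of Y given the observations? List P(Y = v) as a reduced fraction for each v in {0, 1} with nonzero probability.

P(Y=0) = 9/28, P(Y=1) = 19/28

Enumerate traces; 3 have nonzero weight after conditioning:
  (Z=1, X=2, Y=1) weight 3/80
  (Z=2, X=0, Y=0) weight 3/80
  (Z=4, X=2, Y=1) weight 1/24
Group by Y:
  weight(Y=0) = 3/80
  weight(Y=1) = 19/240
Total weight = 3/80 + 19/240 = 7/60
P(Y=0 | obs) = 3/80 / 7/60 = 9/28
P(Y=1 | obs) = 19/240 / 7/60 = 19/28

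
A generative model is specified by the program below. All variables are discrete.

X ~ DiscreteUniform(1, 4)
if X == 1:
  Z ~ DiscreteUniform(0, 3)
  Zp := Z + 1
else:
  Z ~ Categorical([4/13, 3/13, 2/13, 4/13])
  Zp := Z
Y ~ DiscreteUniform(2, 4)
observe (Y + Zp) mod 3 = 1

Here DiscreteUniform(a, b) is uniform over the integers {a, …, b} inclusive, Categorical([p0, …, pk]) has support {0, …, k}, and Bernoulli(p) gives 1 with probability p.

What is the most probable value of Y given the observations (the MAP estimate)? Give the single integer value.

Enumerate traces; 16 have nonzero weight after conditioning:
  (X=1, Z=0, Y=3) weight 1/48
  (X=1, Z=1, Y=2) weight 1/48
  (X=1, Z=2, Y=4) weight 1/48
  (X=1, Z=3, Y=3) weight 1/48
  (X=2, Z=0, Y=4) weight 1/39
  (X=2, Z=1, Y=3) weight 1/52
  (X=2, Z=2, Y=2) weight 1/78
  (X=2, Z=3, Y=4) weight 1/39
  … 8 more
Group by Y:
  weight(Y=2) = 37/624
  weight(Y=3) = 31/312
  weight(Y=4) = 109/624
Total weight = 37/624 + 31/312 + 109/624 = 1/3
P(Y=2 | obs) = 37/624 / 1/3 = 37/208
P(Y=3 | obs) = 31/312 / 1/3 = 31/104
P(Y=4 | obs) = 109/624 / 1/3 = 109/208
argmax = 4

argmax_v P(Y = v | obs) = 4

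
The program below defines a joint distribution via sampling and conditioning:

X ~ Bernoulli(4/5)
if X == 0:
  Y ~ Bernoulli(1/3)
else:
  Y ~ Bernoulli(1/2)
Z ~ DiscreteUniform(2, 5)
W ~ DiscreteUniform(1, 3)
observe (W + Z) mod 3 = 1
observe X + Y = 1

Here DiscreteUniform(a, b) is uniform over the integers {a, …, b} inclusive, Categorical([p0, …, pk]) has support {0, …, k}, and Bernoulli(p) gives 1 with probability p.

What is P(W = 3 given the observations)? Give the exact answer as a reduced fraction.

P(W = 3 | obs) = 1/4

Enumerate traces; 8 have nonzero weight after conditioning:
  (X=0, Y=1, Z=2, W=2) weight 1/180
  (X=0, Y=1, Z=3, W=1) weight 1/180
  (X=0, Y=1, Z=4, W=3) weight 1/180
  (X=0, Y=1, Z=5, W=2) weight 1/180
  (X=1, Y=0, Z=2, W=2) weight 1/30
  (X=1, Y=0, Z=3, W=1) weight 1/30
  (X=1, Y=0, Z=4, W=3) weight 1/30
  (X=1, Y=0, Z=5, W=2) weight 1/30
Group by W:
  weight(W=1) = 7/180
  weight(W=2) = 7/90
  weight(W=3) = 7/180
Total weight = 7/180 + 7/90 + 7/180 = 7/45
P(W=1 | obs) = 7/180 / 7/45 = 1/4
P(W=2 | obs) = 7/90 / 7/45 = 1/2
P(W=3 | obs) = 7/180 / 7/45 = 1/4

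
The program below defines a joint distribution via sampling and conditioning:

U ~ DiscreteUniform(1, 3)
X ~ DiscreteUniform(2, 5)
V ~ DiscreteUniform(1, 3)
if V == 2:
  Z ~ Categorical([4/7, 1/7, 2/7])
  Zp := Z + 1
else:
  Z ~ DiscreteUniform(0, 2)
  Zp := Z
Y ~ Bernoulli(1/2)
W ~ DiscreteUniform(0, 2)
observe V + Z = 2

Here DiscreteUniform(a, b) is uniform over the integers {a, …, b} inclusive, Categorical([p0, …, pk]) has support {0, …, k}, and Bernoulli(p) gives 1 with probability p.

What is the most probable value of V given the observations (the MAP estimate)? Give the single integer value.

Enumerate traces; 144 have nonzero weight after conditioning:
  (U=1, X=2, V=1, Z=1, Y=0, W=0) weight 1/648
  (U=1, X=2, V=1, Z=1, Y=0, W=1) weight 1/648
  (U=1, X=2, V=1, Z=1, Y=0, W=2) weight 1/648
  (U=1, X=2, V=1, Z=1, Y=1, W=0) weight 1/648
  (U=1, X=2, V=1, Z=1, Y=1, W=1) weight 1/648
  (U=1, X=2, V=1, Z=1, Y=1, W=2) weight 1/648
  (U=1, X=2, V=2, Z=0, Y=0, W=0) weight 1/378
  (U=1, X=2, V=2, Z=0, Y=0, W=1) weight 1/378
  … 136 more
Group by V:
  weight(V=1) = 1/9
  weight(V=2) = 4/21
Total weight = 1/9 + 4/21 = 19/63
P(V=1 | obs) = 1/9 / 19/63 = 7/19
P(V=2 | obs) = 4/21 / 19/63 = 12/19
argmax = 2

argmax_v P(V = v | obs) = 2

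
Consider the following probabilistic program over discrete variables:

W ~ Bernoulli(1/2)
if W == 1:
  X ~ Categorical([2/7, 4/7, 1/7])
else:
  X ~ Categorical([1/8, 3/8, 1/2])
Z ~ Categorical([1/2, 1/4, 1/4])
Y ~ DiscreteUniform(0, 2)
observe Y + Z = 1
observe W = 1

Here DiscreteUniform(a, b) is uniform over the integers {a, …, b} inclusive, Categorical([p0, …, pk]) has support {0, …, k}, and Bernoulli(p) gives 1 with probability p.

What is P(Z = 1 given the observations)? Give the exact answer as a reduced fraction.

P(Z = 1 | obs) = 1/3

Enumerate traces; 6 have nonzero weight after conditioning:
  (W=1, X=0, Z=0, Y=1) weight 1/42
  (W=1, X=0, Z=1, Y=0) weight 1/84
  (W=1, X=1, Z=0, Y=1) weight 1/21
  (W=1, X=1, Z=1, Y=0) weight 1/42
  (W=1, X=2, Z=0, Y=1) weight 1/84
  (W=1, X=2, Z=1, Y=0) weight 1/168
Group by Z:
  weight(Z=0) = 1/12
  weight(Z=1) = 1/24
Total weight = 1/12 + 1/24 = 1/8
P(Z=0 | obs) = 1/12 / 1/8 = 2/3
P(Z=1 | obs) = 1/24 / 1/8 = 1/3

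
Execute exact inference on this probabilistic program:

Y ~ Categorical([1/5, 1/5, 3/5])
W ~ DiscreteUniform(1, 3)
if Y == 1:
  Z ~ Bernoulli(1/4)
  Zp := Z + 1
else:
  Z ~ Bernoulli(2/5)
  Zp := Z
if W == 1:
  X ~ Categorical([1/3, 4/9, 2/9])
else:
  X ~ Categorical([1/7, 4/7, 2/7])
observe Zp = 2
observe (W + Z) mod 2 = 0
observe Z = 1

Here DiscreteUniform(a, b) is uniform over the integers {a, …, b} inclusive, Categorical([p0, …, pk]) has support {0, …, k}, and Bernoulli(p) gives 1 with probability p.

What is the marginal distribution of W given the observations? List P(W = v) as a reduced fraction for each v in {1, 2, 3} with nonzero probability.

Enumerate traces; 6 have nonzero weight after conditioning:
  (Y=1, W=1, Z=1, X=0) weight 1/180
  (Y=1, W=1, Z=1, X=1) weight 1/135
  (Y=1, W=1, Z=1, X=2) weight 1/270
  (Y=1, W=3, Z=1, X=0) weight 1/420
  (Y=1, W=3, Z=1, X=1) weight 1/105
  (Y=1, W=3, Z=1, X=2) weight 1/210
Group by W:
  weight(W=1) = 1/60
  weight(W=3) = 1/60
Total weight = 1/60 + 1/60 = 1/30
P(W=1 | obs) = 1/60 / 1/30 = 1/2
P(W=3 | obs) = 1/60 / 1/30 = 1/2

P(W=1) = 1/2, P(W=3) = 1/2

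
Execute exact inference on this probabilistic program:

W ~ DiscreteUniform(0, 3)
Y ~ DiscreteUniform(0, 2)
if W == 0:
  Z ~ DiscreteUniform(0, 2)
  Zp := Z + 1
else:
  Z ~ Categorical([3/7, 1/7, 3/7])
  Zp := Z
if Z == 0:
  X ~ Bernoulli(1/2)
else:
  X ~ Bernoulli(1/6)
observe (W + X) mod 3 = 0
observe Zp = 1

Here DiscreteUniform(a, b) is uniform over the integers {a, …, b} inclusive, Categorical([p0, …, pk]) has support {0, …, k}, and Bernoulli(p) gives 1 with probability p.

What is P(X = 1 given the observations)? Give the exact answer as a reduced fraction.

Enumerate traces; 9 have nonzero weight after conditioning:
  (W=0, Y=0, Z=0, X=0) weight 1/72
  (W=0, Y=1, Z=0, X=0) weight 1/72
  (W=0, Y=2, Z=0, X=0) weight 1/72
  (W=2, Y=0, Z=1, X=1) weight 1/504
  (W=2, Y=1, Z=1, X=1) weight 1/504
  (W=2, Y=2, Z=1, X=1) weight 1/504
  (W=3, Y=0, Z=1, X=0) weight 5/504
  (W=3, Y=1, Z=1, X=0) weight 5/504
  … 1 more
Group by X:
  weight(X=0) = 1/14
  weight(X=1) = 1/168
Total weight = 1/14 + 1/168 = 13/168
P(X=0 | obs) = 1/14 / 13/168 = 12/13
P(X=1 | obs) = 1/168 / 13/168 = 1/13

P(X = 1 | obs) = 1/13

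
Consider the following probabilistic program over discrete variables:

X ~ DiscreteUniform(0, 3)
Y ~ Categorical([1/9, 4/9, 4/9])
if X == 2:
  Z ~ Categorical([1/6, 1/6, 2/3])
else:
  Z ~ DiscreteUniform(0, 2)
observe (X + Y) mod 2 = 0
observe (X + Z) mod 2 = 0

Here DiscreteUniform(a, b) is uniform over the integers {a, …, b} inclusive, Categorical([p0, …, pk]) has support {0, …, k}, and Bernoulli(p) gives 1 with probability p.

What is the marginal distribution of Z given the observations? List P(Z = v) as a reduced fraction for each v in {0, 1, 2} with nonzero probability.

P(Z=0) = 15/61, P(Z=1) = 16/61, P(Z=2) = 30/61

Enumerate traces; 10 have nonzero weight after conditioning:
  (X=0, Y=0, Z=0) weight 1/108
  (X=0, Y=0, Z=2) weight 1/108
  (X=0, Y=2, Z=0) weight 1/27
  (X=0, Y=2, Z=2) weight 1/27
  (X=1, Y=1, Z=1) weight 1/27
  (X=2, Y=0, Z=0) weight 1/216
  (X=2, Y=0, Z=2) weight 1/54
  (X=2, Y=2, Z=0) weight 1/54
  … 2 more
Group by Z:
  weight(Z=0) = 5/72
  weight(Z=1) = 2/27
  weight(Z=2) = 5/36
Total weight = 5/72 + 2/27 + 5/36 = 61/216
P(Z=0 | obs) = 5/72 / 61/216 = 15/61
P(Z=1 | obs) = 2/27 / 61/216 = 16/61
P(Z=2 | obs) = 5/36 / 61/216 = 30/61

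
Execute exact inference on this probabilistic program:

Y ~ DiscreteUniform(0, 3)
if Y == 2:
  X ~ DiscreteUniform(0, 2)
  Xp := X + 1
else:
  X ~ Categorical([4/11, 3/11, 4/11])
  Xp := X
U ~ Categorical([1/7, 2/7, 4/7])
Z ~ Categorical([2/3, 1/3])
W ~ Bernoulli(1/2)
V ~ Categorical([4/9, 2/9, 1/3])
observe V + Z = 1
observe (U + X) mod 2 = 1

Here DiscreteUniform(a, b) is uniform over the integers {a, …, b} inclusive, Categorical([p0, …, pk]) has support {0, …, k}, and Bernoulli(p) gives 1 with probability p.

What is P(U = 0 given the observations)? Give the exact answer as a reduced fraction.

Enumerate traces; 64 have nonzero weight after conditioning:
  (Y=0, X=0, U=1, Z=0, W=0, V=1) weight 4/2079
  (Y=0, X=0, U=1, Z=0, W=1, V=1) weight 4/2079
  (Y=0, X=0, U=1, Z=1, W=0, V=0) weight 4/2079
  (Y=0, X=0, U=1, Z=1, W=1, V=0) weight 4/2079
  (Y=0, X=1, U=0, Z=0, W=0, V=1) weight 1/1386
  (Y=0, X=1, U=0, Z=0, W=1, V=1) weight 1/1386
  (Y=0, X=1, U=0, Z=1, W=0, V=0) weight 1/1386
  (Y=0, X=1, U=0, Z=1, W=1, V=0) weight 1/1386
  (Y=0, X=1, U=2, Z=0, W=0, V=1) weight 2/693
  … 55 more
Group by U:
  weight(U=0) = 76/6237
  weight(U=1) = 376/6237
  weight(U=2) = 304/6237
Total weight = 76/6237 + 376/6237 + 304/6237 = 4/33
P(U=0 | obs) = 76/6237 / 4/33 = 19/189
P(U=1 | obs) = 376/6237 / 4/33 = 94/189
P(U=2 | obs) = 304/6237 / 4/33 = 76/189

P(U = 0 | obs) = 19/189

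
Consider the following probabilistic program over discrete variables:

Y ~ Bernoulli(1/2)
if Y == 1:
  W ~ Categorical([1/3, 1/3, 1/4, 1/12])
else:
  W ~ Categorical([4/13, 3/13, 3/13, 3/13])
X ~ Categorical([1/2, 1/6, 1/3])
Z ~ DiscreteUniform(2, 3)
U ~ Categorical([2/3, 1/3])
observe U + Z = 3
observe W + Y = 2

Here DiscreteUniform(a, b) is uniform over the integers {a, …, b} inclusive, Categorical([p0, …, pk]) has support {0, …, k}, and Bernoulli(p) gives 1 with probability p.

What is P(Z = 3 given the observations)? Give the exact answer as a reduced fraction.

Enumerate traces; 12 have nonzero weight after conditioning:
  (Y=0, W=2, X=0, Z=2, U=1) weight 1/104
  (Y=0, W=2, X=0, Z=3, U=0) weight 1/52
  (Y=0, W=2, X=1, Z=2, U=1) weight 1/312
  (Y=0, W=2, X=1, Z=3, U=0) weight 1/156
  (Y=0, W=2, X=2, Z=2, U=1) weight 1/156
  (Y=0, W=2, X=2, Z=3, U=0) weight 1/78
  (Y=1, W=1, X=0, Z=2, U=1) weight 1/72
  (Y=1, W=1, X=0, Z=3, U=0) weight 1/36
  … 4 more
Group by Z:
  weight(Z=2) = 11/234
  weight(Z=3) = 11/117
Total weight = 11/234 + 11/117 = 11/78
P(Z=2 | obs) = 11/234 / 11/78 = 1/3
P(Z=3 | obs) = 11/117 / 11/78 = 2/3

P(Z = 3 | obs) = 2/3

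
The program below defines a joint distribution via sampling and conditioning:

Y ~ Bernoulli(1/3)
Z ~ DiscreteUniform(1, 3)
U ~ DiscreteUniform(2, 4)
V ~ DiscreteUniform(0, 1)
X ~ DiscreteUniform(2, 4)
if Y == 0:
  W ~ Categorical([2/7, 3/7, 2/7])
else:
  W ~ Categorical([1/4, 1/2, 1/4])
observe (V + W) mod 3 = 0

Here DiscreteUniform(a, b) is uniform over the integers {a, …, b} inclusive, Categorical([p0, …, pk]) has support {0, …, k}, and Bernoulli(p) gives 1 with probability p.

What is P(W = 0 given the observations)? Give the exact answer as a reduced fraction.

Enumerate traces; 108 have nonzero weight after conditioning:
  (Y=0, Z=1, U=2, V=0, X=2, W=0) weight 2/567
  (Y=0, Z=1, U=2, V=0, X=3, W=0) weight 2/567
  (Y=0, Z=1, U=2, V=0, X=4, W=0) weight 2/567
  (Y=0, Z=1, U=2, V=1, X=2, W=2) weight 2/567
  (Y=0, Z=1, U=2, V=1, X=3, W=2) weight 2/567
  (Y=0, Z=1, U=2, V=1, X=4, W=2) weight 2/567
  (Y=0, Z=1, U=3, V=0, X=2, W=0) weight 2/567
  (Y=0, Z=1, U=3, V=0, X=3, W=0) weight 2/567
  … 100 more
Group by W:
  weight(W=0) = 23/168
  weight(W=2) = 23/168
Total weight = 23/168 + 23/168 = 23/84
P(W=0 | obs) = 23/168 / 23/84 = 1/2
P(W=2 | obs) = 23/168 / 23/84 = 1/2

P(W = 0 | obs) = 1/2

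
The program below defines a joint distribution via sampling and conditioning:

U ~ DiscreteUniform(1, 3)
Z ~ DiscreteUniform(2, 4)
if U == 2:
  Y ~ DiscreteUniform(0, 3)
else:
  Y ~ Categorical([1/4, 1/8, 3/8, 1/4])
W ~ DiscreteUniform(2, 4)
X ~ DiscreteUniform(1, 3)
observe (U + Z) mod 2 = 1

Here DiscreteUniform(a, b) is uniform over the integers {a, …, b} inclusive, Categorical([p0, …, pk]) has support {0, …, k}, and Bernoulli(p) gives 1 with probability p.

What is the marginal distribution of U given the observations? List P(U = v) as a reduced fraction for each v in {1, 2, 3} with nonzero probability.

Enumerate traces; 180 have nonzero weight after conditioning:
  (U=1, Z=2, Y=0, W=2, X=1) weight 1/324
  (U=1, Z=2, Y=0, W=2, X=2) weight 1/324
  (U=1, Z=2, Y=0, W=2, X=3) weight 1/324
  (U=1, Z=2, Y=0, W=3, X=1) weight 1/324
  (U=1, Z=2, Y=0, W=3, X=2) weight 1/324
  (U=1, Z=2, Y=0, W=3, X=3) weight 1/324
  (U=1, Z=2, Y=0, W=4, X=1) weight 1/324
  (U=1, Z=2, Y=0, W=4, X=2) weight 1/324
  (U=2, Z=3, Y=0, W=2, X=1) weight 1/324
  (U=3, Z=2, Y=0, W=2, X=1) weight 1/324
  … 170 more
Group by U:
  weight(U=1) = 2/9
  weight(U=2) = 1/9
  weight(U=3) = 2/9
Total weight = 2/9 + 1/9 + 2/9 = 5/9
P(U=1 | obs) = 2/9 / 5/9 = 2/5
P(U=2 | obs) = 1/9 / 5/9 = 1/5
P(U=3 | obs) = 2/9 / 5/9 = 2/5

P(U=1) = 2/5, P(U=2) = 1/5, P(U=3) = 2/5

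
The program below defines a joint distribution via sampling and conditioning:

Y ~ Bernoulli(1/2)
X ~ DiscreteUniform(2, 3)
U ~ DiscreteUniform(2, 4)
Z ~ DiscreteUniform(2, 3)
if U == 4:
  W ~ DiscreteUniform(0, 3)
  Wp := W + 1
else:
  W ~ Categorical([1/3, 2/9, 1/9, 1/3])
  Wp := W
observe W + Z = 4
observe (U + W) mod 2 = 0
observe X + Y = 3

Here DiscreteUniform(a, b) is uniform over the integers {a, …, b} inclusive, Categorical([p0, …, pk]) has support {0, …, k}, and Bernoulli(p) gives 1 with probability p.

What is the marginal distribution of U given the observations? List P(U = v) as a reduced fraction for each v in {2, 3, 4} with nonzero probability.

Enumerate traces; 6 have nonzero weight after conditioning:
  (Y=0, X=3, U=2, Z=2, W=2) weight 1/216
  (Y=0, X=3, U=3, Z=3, W=1) weight 1/108
  (Y=0, X=3, U=4, Z=2, W=2) weight 1/96
  (Y=1, X=2, U=2, Z=2, W=2) weight 1/216
  (Y=1, X=2, U=3, Z=3, W=1) weight 1/108
  (Y=1, X=2, U=4, Z=2, W=2) weight 1/96
Group by U:
  weight(U=2) = 1/108
  weight(U=3) = 1/54
  weight(U=4) = 1/48
Total weight = 1/108 + 1/54 + 1/48 = 7/144
P(U=2 | obs) = 1/108 / 7/144 = 4/21
P(U=3 | obs) = 1/54 / 7/144 = 8/21
P(U=4 | obs) = 1/48 / 7/144 = 3/7

P(U=2) = 4/21, P(U=3) = 8/21, P(U=4) = 3/7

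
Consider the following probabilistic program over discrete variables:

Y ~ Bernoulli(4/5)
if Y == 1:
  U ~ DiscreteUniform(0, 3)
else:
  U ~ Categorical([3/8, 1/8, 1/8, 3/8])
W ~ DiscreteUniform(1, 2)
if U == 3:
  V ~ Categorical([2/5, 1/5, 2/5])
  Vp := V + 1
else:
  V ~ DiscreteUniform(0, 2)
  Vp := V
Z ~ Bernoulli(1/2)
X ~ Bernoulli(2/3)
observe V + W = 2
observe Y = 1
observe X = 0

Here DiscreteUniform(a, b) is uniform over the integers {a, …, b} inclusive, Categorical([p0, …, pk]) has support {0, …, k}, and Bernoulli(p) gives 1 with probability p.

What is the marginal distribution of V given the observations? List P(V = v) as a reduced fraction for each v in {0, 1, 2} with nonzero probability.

P(V=0) = 7/13, P(V=1) = 6/13

Enumerate traces; 16 have nonzero weight after conditioning:
  (Y=1, U=0, W=1, V=1, Z=0, X=0) weight 1/180
  (Y=1, U=0, W=1, V=1, Z=1, X=0) weight 1/180
  (Y=1, U=0, W=2, V=0, Z=0, X=0) weight 1/180
  (Y=1, U=0, W=2, V=0, Z=1, X=0) weight 1/180
  (Y=1, U=1, W=1, V=1, Z=0, X=0) weight 1/180
  (Y=1, U=1, W=1, V=1, Z=1, X=0) weight 1/180
  (Y=1, U=1, W=2, V=0, Z=0, X=0) weight 1/180
  (Y=1, U=1, W=2, V=0, Z=1, X=0) weight 1/180
  … 8 more
Group by V:
  weight(V=0) = 7/150
  weight(V=1) = 1/25
Total weight = 7/150 + 1/25 = 13/150
P(V=0 | obs) = 7/150 / 13/150 = 7/13
P(V=1 | obs) = 1/25 / 13/150 = 6/13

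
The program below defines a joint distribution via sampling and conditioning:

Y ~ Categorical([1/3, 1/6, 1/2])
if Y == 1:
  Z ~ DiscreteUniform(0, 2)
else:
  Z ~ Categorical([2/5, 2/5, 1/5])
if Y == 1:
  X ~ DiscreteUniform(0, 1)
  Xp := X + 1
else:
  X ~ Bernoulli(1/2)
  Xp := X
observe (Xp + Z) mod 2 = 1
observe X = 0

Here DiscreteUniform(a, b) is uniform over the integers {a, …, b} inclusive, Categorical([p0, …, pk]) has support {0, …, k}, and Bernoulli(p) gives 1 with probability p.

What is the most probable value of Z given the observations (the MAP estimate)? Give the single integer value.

argmax_v P(Z = v | obs) = 1

Enumerate traces; 4 have nonzero weight after conditioning:
  (Y=0, Z=1, X=0) weight 1/15
  (Y=1, Z=0, X=0) weight 1/36
  (Y=1, Z=2, X=0) weight 1/36
  (Y=2, Z=1, X=0) weight 1/10
Group by Z:
  weight(Z=0) = 1/36
  weight(Z=1) = 1/6
  weight(Z=2) = 1/36
Total weight = 1/36 + 1/6 + 1/36 = 2/9
P(Z=0 | obs) = 1/36 / 2/9 = 1/8
P(Z=1 | obs) = 1/6 / 2/9 = 3/4
P(Z=2 | obs) = 1/36 / 2/9 = 1/8
argmax = 1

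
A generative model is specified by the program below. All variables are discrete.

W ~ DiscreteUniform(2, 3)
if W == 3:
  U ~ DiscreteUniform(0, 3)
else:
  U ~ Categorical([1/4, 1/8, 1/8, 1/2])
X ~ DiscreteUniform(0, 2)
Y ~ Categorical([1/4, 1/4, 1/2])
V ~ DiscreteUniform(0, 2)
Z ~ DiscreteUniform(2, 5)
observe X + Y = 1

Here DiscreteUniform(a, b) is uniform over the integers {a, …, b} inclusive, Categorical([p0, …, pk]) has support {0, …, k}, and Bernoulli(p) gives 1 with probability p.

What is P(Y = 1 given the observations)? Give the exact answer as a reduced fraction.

P(Y = 1 | obs) = 1/2

Enumerate traces; 192 have nonzero weight after conditioning:
  (W=2, U=0, X=0, Y=1, V=0, Z=2) weight 1/1152
  (W=2, U=0, X=0, Y=1, V=0, Z=3) weight 1/1152
  (W=2, U=0, X=0, Y=1, V=0, Z=4) weight 1/1152
  (W=2, U=0, X=0, Y=1, V=0, Z=5) weight 1/1152
  (W=2, U=0, X=0, Y=1, V=1, Z=2) weight 1/1152
  (W=2, U=0, X=0, Y=1, V=1, Z=3) weight 1/1152
  (W=2, U=0, X=0, Y=1, V=1, Z=4) weight 1/1152
  (W=2, U=0, X=0, Y=1, V=1, Z=5) weight 1/1152
  (W=2, U=0, X=1, Y=0, V=0, Z=2) weight 1/1152
  … 183 more
Group by Y:
  weight(Y=0) = 1/12
  weight(Y=1) = 1/12
Total weight = 1/12 + 1/12 = 1/6
P(Y=0 | obs) = 1/12 / 1/6 = 1/2
P(Y=1 | obs) = 1/12 / 1/6 = 1/2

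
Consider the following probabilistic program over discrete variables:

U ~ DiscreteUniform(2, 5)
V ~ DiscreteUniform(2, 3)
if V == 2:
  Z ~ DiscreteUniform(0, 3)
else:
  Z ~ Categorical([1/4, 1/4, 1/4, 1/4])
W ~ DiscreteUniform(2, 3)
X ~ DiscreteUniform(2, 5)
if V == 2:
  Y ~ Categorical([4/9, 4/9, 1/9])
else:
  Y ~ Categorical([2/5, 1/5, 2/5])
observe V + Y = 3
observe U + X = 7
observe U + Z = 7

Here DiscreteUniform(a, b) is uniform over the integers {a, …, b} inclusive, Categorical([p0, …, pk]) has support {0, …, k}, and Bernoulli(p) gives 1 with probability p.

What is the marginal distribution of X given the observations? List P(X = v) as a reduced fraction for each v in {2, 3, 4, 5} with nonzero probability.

Enumerate traces; 8 have nonzero weight after conditioning:
  (U=4, V=2, Z=3, W=2, X=3, Y=1) weight 1/576
  (U=4, V=2, Z=3, W=3, X=3, Y=1) weight 1/576
  (U=4, V=3, Z=3, W=2, X=3, Y=0) weight 1/640
  (U=4, V=3, Z=3, W=3, X=3, Y=0) weight 1/640
  (U=5, V=2, Z=2, W=2, X=2, Y=1) weight 1/576
  (U=5, V=2, Z=2, W=3, X=2, Y=1) weight 1/576
  (U=5, V=3, Z=2, W=2, X=2, Y=0) weight 1/640
  (U=5, V=3, Z=2, W=3, X=2, Y=0) weight 1/640
Group by X:
  weight(X=2) = 19/2880
  weight(X=3) = 19/2880
Total weight = 19/2880 + 19/2880 = 19/1440
P(X=2 | obs) = 19/2880 / 19/1440 = 1/2
P(X=3 | obs) = 19/2880 / 19/1440 = 1/2

P(X=2) = 1/2, P(X=3) = 1/2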